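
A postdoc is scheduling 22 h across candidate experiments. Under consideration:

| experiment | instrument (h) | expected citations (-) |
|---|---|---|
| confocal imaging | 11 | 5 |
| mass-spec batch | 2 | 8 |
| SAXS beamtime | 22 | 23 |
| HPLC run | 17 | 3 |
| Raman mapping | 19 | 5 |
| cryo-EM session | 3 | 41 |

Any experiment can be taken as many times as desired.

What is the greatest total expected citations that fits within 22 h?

287

Density check — cryo-EM session 13.67, mass-spec batch 4.00, SAXS beamtime 1.05 are the best per h.
Taking 7×cryo-EM session: 21 h used, 287 in expected citations.
No other feasible combination exceeds 287.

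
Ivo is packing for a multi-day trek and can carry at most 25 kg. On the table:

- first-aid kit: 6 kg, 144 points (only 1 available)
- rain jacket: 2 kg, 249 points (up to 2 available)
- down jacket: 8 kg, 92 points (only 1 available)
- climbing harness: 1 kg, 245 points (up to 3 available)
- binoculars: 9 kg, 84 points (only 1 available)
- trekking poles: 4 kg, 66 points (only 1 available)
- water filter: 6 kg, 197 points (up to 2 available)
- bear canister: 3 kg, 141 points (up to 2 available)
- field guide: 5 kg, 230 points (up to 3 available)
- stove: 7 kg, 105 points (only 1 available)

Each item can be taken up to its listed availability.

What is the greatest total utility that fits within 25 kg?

2064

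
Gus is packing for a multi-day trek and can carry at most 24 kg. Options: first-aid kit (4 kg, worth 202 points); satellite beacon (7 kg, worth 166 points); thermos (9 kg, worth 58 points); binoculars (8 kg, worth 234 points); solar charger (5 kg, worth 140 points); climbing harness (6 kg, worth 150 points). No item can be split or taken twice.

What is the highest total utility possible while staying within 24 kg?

By utility per kg: first-aid kit 50.50, binoculars 29.25, solar charger 28.00 lead.
The ratio heuristic lands on first-aid kit + binoculars + solar charger + climbing harness (726) but leaves 1 kg idle.
Dropping climbing harness frees 6 kg; slotting in satellite beacon (7 kg) lifts the total to 742 at 24 kg.
That's the maximum — no swap from here does better than 742.

742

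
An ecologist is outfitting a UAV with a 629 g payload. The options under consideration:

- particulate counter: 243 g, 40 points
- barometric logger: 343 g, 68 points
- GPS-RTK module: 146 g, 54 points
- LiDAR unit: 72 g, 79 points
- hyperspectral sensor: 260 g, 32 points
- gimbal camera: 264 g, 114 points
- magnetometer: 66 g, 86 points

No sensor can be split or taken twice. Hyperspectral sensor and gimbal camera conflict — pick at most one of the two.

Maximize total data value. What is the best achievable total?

333

Taking GPS-RTK module + LiDAR unit + gimbal camera + magnetometer: 548 g used, 333 in data value.
The closest alternative, barometric logger + GPS-RTK module + LiDAR unit + magnetometer, reaches only 287.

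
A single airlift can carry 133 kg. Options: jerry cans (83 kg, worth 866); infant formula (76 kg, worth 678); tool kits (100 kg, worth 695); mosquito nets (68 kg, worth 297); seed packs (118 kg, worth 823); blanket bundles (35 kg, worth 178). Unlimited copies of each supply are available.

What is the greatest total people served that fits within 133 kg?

Taking jerry cans + blanket bundles: 118 kg used, 1044 in people served.
No other feasible combination exceeds 1044.

1044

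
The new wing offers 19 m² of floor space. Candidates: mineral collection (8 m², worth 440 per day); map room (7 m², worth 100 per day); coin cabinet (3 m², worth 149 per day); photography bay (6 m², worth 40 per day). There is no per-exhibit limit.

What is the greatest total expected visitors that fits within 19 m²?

The ratio ordering already packs tightly: 2×mineral collection + coin cabinet, 19 m², 1029.
No other feasible combination exceeds 1029.

1029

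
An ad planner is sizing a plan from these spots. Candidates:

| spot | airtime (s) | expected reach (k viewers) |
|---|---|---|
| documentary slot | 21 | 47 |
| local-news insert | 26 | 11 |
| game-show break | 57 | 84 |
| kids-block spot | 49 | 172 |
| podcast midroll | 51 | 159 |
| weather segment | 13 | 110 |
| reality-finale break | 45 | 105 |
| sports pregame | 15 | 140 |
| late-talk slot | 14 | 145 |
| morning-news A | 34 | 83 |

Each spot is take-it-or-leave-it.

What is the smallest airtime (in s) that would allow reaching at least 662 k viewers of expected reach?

Minimise s subject to total expected reach ≥ 662.
kids-block spot + weather segment + reality-finale break + sports pregame + late-talk slot: 672 expected reach at 136 s.
Below 136 s the best achievable stays under 662.

136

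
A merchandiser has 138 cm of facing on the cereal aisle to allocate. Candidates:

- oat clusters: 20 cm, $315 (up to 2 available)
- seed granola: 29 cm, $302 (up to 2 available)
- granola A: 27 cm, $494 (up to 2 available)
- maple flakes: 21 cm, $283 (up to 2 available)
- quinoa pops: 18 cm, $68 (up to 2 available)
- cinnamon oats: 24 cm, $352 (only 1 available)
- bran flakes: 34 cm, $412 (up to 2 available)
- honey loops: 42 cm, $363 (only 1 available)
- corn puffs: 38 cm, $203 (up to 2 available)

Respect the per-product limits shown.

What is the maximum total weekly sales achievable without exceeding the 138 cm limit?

2184

The ratio heuristic lands on 2×oat clusters + 2×granola A + quinoa pops + cinnamon oats (2038) but leaves 2 cm idle.
Replace quinoa pops and cinnamon oats with 2×maple flakes: the trade gains 146 net, giving 2184 at 136 cm.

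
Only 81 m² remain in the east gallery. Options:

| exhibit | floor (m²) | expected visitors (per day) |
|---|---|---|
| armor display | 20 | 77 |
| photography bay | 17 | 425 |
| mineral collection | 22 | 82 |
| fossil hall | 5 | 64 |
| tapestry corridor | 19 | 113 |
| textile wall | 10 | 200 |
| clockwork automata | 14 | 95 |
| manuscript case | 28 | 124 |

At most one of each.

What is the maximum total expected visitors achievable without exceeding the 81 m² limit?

926

A density-first pass picks photography bay + fossil hall + tapestry corridor + textile wall + clockwork automata — 897 at 65 m².
Replace clockwork automata with manuscript case: the trade gains 29 net, giving 926 at 79 m².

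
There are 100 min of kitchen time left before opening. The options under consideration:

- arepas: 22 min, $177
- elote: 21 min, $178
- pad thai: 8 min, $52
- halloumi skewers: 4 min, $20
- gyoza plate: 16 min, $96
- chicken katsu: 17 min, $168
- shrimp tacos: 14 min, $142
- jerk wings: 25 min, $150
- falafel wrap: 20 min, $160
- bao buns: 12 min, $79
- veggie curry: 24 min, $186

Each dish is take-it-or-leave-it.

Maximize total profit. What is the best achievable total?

Density check — shrimp tacos 10.14, chicken katsu 9.88, elote 8.48 are the best per min.
Filling by ratio: arepas + elote + halloumi skewers + chicken katsu + shrimp tacos + falafel wrap for 845, with 2 min left unused.
Replace arepas with veggie curry: the trade gains 9 net, giving 854 at 100 min.
Nothing else within 100 min beats 854.

854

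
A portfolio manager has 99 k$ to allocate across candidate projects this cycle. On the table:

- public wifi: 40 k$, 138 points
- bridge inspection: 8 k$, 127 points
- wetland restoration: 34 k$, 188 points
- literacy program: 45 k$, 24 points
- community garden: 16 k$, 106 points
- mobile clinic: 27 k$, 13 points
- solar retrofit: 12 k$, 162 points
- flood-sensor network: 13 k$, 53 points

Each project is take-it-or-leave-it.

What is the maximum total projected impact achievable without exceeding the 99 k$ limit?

636

Bridge inspection + wetland restoration + community garden + solar retrofit + flood-sensor network uses 83 of the 99 k$ and totals 636.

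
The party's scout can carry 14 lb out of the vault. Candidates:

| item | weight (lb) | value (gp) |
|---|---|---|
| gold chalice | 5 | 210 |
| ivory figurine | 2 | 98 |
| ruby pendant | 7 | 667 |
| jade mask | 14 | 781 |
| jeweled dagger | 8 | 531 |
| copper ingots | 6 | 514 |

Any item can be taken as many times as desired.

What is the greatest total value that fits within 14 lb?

1334

By value per lb: ruby pendant 95.29, copper ingots 85.67, jeweled dagger 66.38 lead.
The ratio ordering already packs tightly: 2×ruby pendant, 14 lb, 1334.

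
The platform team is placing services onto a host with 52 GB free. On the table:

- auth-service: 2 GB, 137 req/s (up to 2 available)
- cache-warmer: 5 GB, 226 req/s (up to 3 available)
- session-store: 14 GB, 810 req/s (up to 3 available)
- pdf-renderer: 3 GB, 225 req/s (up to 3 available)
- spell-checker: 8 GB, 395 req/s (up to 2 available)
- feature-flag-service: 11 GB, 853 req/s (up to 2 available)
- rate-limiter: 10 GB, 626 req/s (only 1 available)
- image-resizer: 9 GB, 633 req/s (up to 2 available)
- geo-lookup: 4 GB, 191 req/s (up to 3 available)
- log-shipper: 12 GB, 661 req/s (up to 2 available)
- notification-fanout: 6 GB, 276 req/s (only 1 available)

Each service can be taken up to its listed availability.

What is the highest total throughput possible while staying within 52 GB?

3784

The ratio ordering already packs tightly: auth-service + 3×pdf-renderer + 2×feature-flag-service + 2×image-resizer, 51 GB, 3784.
That's the maximum — no swap from here does better than 3784.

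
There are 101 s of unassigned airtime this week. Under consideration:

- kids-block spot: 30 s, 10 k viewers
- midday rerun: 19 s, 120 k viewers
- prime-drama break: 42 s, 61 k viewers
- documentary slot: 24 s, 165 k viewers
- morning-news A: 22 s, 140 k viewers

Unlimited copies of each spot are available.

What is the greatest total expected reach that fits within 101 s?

660

The ratio ordering already packs tightly: 4×documentary slot, 96 s, 660.
No other feasible combination exceeds 660.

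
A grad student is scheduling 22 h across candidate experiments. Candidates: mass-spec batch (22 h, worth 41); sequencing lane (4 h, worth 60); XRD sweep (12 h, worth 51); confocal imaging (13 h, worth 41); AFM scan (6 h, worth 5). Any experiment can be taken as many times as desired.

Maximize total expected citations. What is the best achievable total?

5×sequencing lane uses 20 of the 22 h and totals 300.
That's the maximum — no swap from here does better than 300.

300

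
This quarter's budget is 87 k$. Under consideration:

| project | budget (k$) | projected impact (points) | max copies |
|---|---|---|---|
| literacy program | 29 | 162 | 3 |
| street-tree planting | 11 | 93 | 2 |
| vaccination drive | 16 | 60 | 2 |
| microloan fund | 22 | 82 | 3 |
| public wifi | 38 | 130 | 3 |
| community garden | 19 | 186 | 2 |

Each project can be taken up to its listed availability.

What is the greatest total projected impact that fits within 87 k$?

640

The ratio heuristic lands on 2×street-tree planting + vaccination drive + 2×community garden (618) but leaves 11 k$ idle.
Dropping vaccination drive frees 16 k$; slotting in microloan fund (22 k$) lifts the total to 640 at 82 k$.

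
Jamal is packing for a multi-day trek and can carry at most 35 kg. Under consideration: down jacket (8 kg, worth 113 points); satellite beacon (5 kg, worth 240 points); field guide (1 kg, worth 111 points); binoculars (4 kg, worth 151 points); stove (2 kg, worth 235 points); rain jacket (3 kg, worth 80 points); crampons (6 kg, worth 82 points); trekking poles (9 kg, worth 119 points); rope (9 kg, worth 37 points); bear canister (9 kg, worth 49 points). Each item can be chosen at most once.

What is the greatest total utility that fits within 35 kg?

Ranking by ratio (utility/kg): stove 117.50, field guide 111.00, satellite beacon 48.00.
A density-first pass picks down jacket + satellite beacon + field guide + binoculars + stove + rain jacket + crampons — 1012 at 29 kg.
Replace rain jacket with trekking poles: the trade gains 39 net, giving 1051 at 35 kg.

1051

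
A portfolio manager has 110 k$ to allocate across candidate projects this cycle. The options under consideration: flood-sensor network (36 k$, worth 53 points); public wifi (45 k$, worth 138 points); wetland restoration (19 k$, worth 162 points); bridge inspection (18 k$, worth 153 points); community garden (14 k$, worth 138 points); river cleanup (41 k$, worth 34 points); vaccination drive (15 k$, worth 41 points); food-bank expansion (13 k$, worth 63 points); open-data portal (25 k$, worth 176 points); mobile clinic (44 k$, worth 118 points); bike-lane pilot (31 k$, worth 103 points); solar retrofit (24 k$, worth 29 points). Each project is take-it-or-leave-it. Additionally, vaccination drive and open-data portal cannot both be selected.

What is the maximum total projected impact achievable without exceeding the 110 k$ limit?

732

Best packing: wetland restoration + bridge inspection + community garden + open-data portal + bike-lane pilot — 107 k$, 732 total.
Runner-up wetland restoration + bridge inspection + community garden + food-bank expansion + open-data portal tops out at 692.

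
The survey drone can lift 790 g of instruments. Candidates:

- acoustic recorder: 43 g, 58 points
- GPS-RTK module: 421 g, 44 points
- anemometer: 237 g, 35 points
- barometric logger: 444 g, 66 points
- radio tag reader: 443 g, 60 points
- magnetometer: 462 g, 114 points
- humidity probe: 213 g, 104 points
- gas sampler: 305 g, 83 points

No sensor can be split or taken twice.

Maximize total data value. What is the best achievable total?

A density-first pass picks acoustic recorder + humidity probe + gas sampler — 245 at 561 g.
Replace gas sampler with magnetometer: the trade gains 31 net, giving 276 at 718 g.
Every other selection either busts 790 g or fails to beat 276.

276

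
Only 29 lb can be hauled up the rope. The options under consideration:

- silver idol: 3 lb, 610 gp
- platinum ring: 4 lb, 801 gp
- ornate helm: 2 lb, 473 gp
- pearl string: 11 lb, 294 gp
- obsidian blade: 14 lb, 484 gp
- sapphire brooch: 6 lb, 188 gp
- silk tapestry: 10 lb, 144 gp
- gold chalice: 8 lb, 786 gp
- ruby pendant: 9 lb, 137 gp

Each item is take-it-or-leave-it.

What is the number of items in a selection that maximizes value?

5

Optimal total is 2964.
For example silver idol + platinum ring + ornate helm + pearl string + gold chalice achieves it, using 28 lb.
Every optimal selection uses 5 items.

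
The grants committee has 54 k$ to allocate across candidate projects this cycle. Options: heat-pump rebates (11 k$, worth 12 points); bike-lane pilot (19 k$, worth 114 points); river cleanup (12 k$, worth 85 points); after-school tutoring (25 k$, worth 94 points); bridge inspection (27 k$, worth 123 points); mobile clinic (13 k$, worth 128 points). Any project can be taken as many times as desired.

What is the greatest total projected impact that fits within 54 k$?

512

Taking 4×mobile clinic: 52 k$ used, 512 in projected impact.
That's the maximum — no swap from here does better than 512.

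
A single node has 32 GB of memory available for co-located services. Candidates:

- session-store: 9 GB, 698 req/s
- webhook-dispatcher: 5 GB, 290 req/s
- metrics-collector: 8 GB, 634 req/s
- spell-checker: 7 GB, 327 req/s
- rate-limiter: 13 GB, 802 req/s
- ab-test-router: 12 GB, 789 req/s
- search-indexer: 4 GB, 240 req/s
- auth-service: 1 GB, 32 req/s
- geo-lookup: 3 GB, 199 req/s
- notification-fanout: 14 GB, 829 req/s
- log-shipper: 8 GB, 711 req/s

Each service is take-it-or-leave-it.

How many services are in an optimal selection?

5

Optimal total is 2482.
For example session-store + metrics-collector + search-indexer + geo-lookup + log-shipper achieves it, using 32 GB.
Any selection reaching 2482 contains exactly 5 services.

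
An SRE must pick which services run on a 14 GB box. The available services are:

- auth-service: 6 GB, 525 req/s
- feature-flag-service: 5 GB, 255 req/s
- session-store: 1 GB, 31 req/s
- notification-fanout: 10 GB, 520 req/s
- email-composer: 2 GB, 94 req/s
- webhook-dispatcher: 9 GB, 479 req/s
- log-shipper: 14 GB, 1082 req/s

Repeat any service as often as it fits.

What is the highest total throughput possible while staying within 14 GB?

1144

The ratio ordering already packs tightly: 2×auth-service + email-composer, 14 GB, 1144.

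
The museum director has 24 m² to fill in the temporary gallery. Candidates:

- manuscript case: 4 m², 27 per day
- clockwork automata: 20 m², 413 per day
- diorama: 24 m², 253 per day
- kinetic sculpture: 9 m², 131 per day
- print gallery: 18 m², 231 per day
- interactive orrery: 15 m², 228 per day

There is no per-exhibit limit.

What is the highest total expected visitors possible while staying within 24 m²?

440

By expected visitors per m²: clockwork automata 20.65, interactive orrery 15.20, kinetic sculpture 14.56, print gallery 12.83 lead.
Taking manuscript case + clockwork automata: 24 m² used, 440 in expected visitors.
No other feasible combination exceeds 440.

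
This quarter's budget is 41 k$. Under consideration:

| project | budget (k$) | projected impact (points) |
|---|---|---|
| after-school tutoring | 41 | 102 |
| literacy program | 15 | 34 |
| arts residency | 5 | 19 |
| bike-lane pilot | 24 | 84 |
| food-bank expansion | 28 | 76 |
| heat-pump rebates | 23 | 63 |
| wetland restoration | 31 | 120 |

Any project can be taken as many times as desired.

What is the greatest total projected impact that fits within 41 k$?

2×arts residency + wetland restoration uses 41 of the 41 k$ and totals 158.

158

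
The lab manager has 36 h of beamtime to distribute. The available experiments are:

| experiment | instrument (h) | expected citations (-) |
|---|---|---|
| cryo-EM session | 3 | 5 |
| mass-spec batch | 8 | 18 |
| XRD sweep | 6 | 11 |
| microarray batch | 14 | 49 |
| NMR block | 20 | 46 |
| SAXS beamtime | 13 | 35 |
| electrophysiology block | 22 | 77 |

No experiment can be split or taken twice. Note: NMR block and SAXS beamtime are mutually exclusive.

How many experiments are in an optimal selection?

The maximum expected citations within 36 h is 126.
microarray batch + electrophysiology block hits 126 at 36 h.
Any selection reaching 126 contains exactly 2 experiments.

2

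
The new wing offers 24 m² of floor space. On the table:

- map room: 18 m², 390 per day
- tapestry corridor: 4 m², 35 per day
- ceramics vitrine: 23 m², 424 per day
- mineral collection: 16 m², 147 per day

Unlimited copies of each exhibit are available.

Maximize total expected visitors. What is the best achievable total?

425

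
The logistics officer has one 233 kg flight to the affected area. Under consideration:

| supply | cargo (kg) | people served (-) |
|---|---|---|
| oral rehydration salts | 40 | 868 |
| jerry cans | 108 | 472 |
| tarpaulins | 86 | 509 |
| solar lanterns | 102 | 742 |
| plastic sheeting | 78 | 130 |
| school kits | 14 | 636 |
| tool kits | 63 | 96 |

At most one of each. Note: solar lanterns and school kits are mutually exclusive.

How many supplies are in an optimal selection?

4

Optimal total is 2143.
One optimal bundle: oral rehydration salts + tarpaulins + plastic sheeting + school kits (218 kg).
All optima have 4 supplies.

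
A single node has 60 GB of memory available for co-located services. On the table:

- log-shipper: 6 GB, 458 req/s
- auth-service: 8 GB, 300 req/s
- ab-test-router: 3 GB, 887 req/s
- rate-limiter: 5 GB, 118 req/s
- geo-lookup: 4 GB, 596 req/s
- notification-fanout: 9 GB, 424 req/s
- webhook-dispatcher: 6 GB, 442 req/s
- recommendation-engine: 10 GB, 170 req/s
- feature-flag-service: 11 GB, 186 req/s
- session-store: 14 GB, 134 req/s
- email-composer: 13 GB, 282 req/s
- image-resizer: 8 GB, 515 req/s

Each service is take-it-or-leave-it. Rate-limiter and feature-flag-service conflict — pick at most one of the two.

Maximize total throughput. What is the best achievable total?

3910

Ranking by ratio (throughput/GB): ab-test-router 295.67, geo-lookup 149.00, log-shipper 76.33, webhook-dispatcher 73.67.
Best packing: log-shipper + auth-service + ab-test-router + rate-limiter + geo-lookup + notification-fanout + webhook-dispatcher + recommendation-engine + image-resizer — 59 GB, 3910 total.
The closest alternative, log-shipper + auth-service + ab-test-router + geo-lookup + notification-fanout + webhook-dispatcher + email-composer + image-resizer, reaches only 3904.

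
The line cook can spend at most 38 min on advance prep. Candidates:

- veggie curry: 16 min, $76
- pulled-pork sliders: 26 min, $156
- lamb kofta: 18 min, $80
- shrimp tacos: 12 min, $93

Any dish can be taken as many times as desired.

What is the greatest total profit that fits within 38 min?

279

Taking 3×shrimp tacos: 36 min used, 279 in profit.
The spare 2 min is too small for any remaining dish, and no exchange beats 279.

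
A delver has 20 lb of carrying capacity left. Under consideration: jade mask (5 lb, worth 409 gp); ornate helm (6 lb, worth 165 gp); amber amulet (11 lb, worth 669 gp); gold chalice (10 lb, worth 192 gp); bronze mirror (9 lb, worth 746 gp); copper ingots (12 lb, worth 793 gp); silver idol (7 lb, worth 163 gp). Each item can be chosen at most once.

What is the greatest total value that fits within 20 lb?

Density check — bronze mirror 82.89, jade mask 81.80, copper ingots 66.08, amber amulet 60.82 are the best per lb.
Greedy by ratio would take jade mask + ornate helm + bronze mirror: 20 lb used, total 1320.
The 11 lb tied up in jade mask and ornate helm is better spent on amber amulet — total rises to 1415 (20 lb).
The closest alternative, jade mask + ornate helm + bronze mirror, reaches only 1320.

1415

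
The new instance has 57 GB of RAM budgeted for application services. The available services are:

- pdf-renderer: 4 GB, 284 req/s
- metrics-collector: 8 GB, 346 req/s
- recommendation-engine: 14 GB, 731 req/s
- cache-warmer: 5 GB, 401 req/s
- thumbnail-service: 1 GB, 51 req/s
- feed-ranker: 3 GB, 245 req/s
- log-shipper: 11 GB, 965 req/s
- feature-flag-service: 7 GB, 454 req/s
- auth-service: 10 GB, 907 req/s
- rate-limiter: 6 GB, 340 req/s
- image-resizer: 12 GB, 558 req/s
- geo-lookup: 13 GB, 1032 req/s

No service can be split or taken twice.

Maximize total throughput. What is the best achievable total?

A density-first pass picks pdf-renderer + cache-warmer + thumbnail-service + feed-ranker + log-shipper + feature-flag-service + auth-service + geo-lookup — 4339 at 54 GB.
The 3 GB tied up in feed-ranker is better spent on rate-limiter — total rises to 4434 (57 GB).

4434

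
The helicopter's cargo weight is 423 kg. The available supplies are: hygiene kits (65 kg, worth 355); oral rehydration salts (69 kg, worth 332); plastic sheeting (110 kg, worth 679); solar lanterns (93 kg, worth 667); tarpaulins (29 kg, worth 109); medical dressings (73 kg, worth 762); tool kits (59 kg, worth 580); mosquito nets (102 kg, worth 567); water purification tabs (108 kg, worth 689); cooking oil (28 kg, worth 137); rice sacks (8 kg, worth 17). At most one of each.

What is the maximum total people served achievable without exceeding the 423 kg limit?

3082

Filling by ratio: hygiene kits + solar lanterns + medical dressings + tool kits + water purification tabs + rice sacks for 3070, with 17 kg left unused.
The 93 kg tied up in solar lanterns is better spent on plastic sheeting — total rises to 3082 (423 kg).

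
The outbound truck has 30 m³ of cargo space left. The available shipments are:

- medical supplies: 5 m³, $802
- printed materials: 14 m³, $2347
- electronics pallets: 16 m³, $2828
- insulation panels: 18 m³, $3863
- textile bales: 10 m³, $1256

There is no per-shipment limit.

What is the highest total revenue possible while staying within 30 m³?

The ratio ordering already packs tightly: 2×medical supplies + insulation panels, 28 m³, 5467.
Nothing else within 30 m³ beats 5467.

5467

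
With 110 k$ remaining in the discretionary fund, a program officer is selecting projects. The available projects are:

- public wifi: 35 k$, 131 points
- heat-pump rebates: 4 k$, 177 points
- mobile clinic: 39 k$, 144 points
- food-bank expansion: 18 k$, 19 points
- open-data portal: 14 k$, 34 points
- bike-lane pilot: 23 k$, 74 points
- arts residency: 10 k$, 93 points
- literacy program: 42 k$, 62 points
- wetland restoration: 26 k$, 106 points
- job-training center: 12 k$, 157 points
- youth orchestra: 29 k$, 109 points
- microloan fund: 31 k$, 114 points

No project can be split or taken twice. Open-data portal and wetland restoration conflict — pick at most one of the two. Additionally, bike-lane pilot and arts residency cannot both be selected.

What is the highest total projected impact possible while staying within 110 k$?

719

Density check — heat-pump rebates 44.25, job-training center 13.08, arts residency 9.30, wetland restoration 4.08 are the best per k$.
Best packing: heat-pump rebates + mobile clinic + open-data portal + arts residency + job-training center + microloan fund — 110 k$, 719 total.
The closest alternative, heat-pump rebates + mobile clinic + open-data portal + arts residency + job-training center + youth orchestra, reaches only 714.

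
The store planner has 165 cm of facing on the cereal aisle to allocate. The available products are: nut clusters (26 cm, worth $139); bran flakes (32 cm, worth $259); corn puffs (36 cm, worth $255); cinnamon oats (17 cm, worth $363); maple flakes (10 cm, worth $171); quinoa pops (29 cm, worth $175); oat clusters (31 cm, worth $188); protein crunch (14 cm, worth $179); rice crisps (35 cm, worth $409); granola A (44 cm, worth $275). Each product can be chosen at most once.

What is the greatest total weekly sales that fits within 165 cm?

1708

Ranking by ratio (weekly sales/cm): cinnamon oats 21.35, maple flakes 17.10, protein crunch 12.79, rice crisps 11.69.
Filling by ratio: bran flakes + corn puffs + cinnamon oats + maple flakes + protein crunch + rice crisps for 1636, with 21 cm left unused.
Dropping corn puffs frees 36 cm; slotting in nut clusters + oat clusters (57 cm) lifts the total to 1708 at 165 cm.
Nothing else within 165 cm beats 1708.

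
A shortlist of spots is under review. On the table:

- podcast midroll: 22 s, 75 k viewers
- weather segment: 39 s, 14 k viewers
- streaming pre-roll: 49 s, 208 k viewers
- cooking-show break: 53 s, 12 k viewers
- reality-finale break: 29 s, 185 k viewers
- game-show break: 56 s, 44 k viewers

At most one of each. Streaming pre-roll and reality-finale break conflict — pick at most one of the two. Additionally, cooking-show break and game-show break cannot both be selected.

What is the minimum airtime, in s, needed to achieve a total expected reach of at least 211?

51

Need the lightest bundle worth ≥ 211.
Taking podcast midroll + reality-finale break gives 260 (≥ 211) for 51 s.
No combination under 51 s hits 211.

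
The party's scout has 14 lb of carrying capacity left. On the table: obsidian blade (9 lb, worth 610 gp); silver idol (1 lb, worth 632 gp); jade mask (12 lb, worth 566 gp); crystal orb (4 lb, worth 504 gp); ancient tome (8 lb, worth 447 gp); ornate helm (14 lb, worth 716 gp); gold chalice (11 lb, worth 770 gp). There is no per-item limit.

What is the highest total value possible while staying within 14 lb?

8848

14×silver idol uses 14 of the 14 lb and totals 8848.
No other feasible combination exceeds 8848.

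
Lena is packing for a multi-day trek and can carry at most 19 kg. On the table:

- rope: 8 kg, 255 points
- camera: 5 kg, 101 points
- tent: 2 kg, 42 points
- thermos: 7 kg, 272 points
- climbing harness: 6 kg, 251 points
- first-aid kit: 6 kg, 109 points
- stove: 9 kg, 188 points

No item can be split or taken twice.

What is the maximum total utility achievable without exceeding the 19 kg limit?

632

A density-first pass picks tent + thermos + climbing harness — 565 at 15 kg.
Dropping tent frees 2 kg; slotting in first-aid kit (6 kg) lifts the total to 632 at 19 kg.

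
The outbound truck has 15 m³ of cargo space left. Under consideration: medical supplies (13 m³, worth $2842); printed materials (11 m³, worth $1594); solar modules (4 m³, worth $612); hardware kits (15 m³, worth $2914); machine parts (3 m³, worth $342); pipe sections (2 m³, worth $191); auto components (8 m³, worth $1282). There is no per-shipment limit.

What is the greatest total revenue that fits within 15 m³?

Medical supplies + pipe sections uses 15 of the 15 m³ and totals 3033.
No other feasible combination exceeds 3033.

3033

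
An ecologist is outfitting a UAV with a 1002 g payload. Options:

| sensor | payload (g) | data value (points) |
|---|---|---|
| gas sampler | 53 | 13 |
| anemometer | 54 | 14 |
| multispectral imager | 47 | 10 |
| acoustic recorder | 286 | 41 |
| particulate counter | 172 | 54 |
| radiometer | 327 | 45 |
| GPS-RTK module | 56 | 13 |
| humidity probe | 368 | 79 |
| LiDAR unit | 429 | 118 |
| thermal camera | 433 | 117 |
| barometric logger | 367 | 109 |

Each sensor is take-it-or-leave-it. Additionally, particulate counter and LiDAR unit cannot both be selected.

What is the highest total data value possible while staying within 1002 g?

Density check — particulate counter 0.31, barometric logger 0.30, LiDAR unit 0.28, thermal camera 0.27 are the best per g.
Taking particulate counter + thermal camera + barometric logger: 972 g used, 280 in data value.

280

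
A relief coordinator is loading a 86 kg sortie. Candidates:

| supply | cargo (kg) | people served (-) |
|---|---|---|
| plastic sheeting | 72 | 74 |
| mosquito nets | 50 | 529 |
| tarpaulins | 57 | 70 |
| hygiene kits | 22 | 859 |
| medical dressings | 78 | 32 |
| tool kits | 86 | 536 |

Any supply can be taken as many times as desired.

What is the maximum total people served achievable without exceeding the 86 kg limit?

2577

By people served per kg: hygiene kits 39.05, mosquito nets 10.58, tool kits 6.23, tarpaulins 1.23 lead.
3×hygiene kits uses 66 of the 86 kg and totals 2577.
That's the maximum — no swap from here does better than 2577.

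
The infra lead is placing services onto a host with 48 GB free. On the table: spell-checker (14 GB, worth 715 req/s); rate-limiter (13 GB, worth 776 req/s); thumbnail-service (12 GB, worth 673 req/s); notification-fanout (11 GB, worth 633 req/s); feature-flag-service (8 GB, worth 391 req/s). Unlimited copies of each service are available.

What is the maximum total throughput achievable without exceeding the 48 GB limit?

Taking the top-ratio services first gives 3×rate-limiter + feature-flag-service for 2719 (47 GB).
Dropping rate-limiter and feature-flag-service frees 21 GB; slotting in 2×notification-fanout (22 GB) lifts the total to 2818 at 48 GB.

2818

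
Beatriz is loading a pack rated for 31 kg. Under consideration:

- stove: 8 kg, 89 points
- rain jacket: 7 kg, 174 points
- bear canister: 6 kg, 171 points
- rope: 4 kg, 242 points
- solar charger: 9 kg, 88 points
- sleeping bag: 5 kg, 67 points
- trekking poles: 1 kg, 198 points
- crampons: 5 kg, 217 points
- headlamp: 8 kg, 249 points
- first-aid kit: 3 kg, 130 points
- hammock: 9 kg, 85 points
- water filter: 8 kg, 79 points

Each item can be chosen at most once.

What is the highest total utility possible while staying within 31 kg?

1251

Taking the top-ratio items first gives bear canister + rope + trekking poles + crampons + headlamp + first-aid kit for 1207 (27 kg).
The 3 kg tied up in first-aid kit is better spent on rain jacket — total rises to 1251 (31 kg).
Next best is rain jacket + rope + trekking poles + crampons + headlamp + first-aid kit at 1210 (28 kg) — short by 41.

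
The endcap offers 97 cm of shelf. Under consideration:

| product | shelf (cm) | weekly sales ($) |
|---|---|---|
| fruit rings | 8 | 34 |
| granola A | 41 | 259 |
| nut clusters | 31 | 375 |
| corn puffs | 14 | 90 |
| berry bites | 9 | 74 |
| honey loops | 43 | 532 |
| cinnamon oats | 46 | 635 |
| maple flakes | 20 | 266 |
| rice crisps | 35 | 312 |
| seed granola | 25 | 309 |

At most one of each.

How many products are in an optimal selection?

3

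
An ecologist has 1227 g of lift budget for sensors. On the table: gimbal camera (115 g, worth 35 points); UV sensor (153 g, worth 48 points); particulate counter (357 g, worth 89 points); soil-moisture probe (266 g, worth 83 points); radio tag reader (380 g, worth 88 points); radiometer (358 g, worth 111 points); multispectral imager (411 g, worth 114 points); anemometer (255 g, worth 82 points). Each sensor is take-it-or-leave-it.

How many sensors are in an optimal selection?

5

The maximum data value within 1227 g is 362.
One optimal bundle: gimbal camera + UV sensor + soil-moisture probe + multispectral imager + anemometer (1200 g).
Any selection reaching 362 contains exactly 5 sensors.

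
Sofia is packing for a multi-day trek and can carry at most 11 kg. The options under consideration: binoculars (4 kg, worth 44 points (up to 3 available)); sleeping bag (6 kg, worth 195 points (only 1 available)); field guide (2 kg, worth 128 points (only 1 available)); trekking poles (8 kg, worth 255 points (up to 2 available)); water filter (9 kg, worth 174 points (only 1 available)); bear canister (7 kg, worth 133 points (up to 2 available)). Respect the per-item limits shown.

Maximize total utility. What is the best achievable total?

383

A density-first pass picks sleeping bag + field guide — 323 at 8 kg.
The 6 kg tied up in sleeping bag is better spent on trekking poles — total rises to 383 (10 kg).
The spare 1 kg is too small for any remaining item, and no exchange beats 383.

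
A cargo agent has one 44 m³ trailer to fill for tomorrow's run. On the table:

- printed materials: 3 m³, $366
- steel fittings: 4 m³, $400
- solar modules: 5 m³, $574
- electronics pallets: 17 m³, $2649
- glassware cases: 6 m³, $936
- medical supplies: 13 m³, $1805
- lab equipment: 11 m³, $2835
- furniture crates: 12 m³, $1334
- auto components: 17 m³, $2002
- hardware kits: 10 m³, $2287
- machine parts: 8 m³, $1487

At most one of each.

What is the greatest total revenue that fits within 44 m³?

8707

Density check — lab equipment 257.73, hardware kits 228.70, machine parts 185.88, glassware cases 156.00 are the best per m³.
Taking the top-ratio shipments first gives printed materials + solar modules + glassware cases + lab equipment + hardware kits + machine parts for 8485 (43 m³).
Dropping printed materials and solar modules and machine parts frees 16 m³; slotting in electronics pallets (17 m³) lifts the total to 8707 at 44 m³.
The closest alternative, steel fittings + solar modules + glassware cases + lab equipment + hardware kits + machine parts, reaches only 8519.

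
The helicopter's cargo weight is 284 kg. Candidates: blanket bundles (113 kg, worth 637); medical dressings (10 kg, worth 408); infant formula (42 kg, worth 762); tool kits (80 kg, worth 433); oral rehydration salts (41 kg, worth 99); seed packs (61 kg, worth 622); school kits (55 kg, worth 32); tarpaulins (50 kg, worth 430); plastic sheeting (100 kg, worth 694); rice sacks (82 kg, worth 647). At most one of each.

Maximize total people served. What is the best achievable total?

2941

Greedy by ratio would take medical dressings + infant formula + seed packs + tarpaulins + rice sacks: 245 kg used, total 2869.
The 61 kg tied up in seed packs is better spent on plastic sheeting — total rises to 2941 (284 kg).
Runner-up medical dressings + infant formula + seed packs + tarpaulins + plastic sheeting tops out at 2916.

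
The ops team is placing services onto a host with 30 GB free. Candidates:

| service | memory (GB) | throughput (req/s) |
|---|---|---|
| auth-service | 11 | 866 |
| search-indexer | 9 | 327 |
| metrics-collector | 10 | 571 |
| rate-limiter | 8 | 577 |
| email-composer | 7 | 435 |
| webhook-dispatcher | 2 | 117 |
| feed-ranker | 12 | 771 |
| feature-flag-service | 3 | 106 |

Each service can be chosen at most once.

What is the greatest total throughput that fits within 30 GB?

2072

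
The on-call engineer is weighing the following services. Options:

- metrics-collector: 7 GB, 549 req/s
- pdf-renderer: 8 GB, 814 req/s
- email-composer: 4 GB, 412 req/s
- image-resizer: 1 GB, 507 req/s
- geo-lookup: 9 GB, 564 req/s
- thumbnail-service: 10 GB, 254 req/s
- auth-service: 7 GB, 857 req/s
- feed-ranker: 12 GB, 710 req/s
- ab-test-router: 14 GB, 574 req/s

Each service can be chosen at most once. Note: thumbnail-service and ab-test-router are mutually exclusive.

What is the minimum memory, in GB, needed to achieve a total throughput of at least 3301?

Minimise GB subject to total throughput ≥ 3301.
metrics-collector + pdf-renderer + image-resizer + auth-service + feed-ranker: 3437 throughput at 35 GB.
No combination under 35 GB hits 3301.

35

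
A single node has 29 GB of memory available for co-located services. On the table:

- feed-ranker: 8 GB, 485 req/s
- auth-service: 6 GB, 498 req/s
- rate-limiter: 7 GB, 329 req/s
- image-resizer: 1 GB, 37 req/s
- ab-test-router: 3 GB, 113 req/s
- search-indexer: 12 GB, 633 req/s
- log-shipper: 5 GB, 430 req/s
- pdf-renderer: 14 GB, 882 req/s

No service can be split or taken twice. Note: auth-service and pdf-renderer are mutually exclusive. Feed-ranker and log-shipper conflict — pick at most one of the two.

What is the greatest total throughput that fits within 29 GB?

By throughput per GB: log-shipper 86.00, auth-service 83.00, pdf-renderer 63.00, feed-ranker 60.62 lead.
Best packing: rate-limiter + ab-test-router + log-shipper + pdf-renderer — 29 GB, 1754 total.
Every other selection either busts 29 GB or breaks a pairing rule or fails to beat 1754.

1754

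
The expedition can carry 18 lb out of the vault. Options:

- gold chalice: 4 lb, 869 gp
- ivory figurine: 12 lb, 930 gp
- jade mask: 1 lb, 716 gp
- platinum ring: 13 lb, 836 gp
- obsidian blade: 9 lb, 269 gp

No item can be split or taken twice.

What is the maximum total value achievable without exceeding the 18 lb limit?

Best packing: gold chalice + ivory figurine + jade mask — 17 lb, 2515 total.
Nothing else within 18 lb beats 2515.

2515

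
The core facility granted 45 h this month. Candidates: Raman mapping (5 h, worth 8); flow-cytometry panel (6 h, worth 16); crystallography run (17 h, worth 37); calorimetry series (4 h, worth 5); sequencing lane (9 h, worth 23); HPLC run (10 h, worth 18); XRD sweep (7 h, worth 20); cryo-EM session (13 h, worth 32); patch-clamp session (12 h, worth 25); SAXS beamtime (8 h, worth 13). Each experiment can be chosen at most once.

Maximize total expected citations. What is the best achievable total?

109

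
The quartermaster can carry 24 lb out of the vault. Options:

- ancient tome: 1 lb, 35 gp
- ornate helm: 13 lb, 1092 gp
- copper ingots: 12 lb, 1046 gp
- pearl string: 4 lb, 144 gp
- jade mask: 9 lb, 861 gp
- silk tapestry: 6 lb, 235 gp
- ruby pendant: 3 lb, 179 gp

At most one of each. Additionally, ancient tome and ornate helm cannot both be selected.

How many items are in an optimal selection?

Best achievable value is 2086.
copper ingots + jade mask + ruby pendant hits 2086 at 24 lb.
Every optimal selection uses 3 items.

3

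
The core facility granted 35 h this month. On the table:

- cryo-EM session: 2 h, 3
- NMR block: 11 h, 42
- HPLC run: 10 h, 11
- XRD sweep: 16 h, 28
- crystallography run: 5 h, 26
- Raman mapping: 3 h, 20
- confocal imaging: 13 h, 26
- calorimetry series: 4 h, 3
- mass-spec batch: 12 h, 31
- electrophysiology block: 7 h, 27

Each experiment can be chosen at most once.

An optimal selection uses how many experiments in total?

Optimal total is 126.
NMR block + crystallography run + mass-spec batch + electrophysiology block hits 126 at 35 h.
Any selection reaching 126 contains exactly 4 experiments.

4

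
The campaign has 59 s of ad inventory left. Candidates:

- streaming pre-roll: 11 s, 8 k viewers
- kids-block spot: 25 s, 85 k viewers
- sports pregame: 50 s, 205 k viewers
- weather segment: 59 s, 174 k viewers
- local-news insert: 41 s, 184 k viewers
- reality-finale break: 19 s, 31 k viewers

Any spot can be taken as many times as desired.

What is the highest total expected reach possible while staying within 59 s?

Taking the top-ratio spots first gives streaming pre-roll + local-news insert for 192 (52 s).
The 52 s tied up in streaming pre-roll and local-news insert is better spent on sports pregame — total rises to 205 (50 s).
The spare 9 s is too small for any remaining spot, and no exchange beats 205.

205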